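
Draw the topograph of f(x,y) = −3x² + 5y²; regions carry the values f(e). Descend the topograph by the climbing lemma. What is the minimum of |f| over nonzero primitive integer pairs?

descent: ρ → (5,0,-3)
descent: ρ → (-3,6,2)  [lands on river]
river: ρ → (2,6,-3)
closes: descent 2, river 2
min |a| on river = 2

2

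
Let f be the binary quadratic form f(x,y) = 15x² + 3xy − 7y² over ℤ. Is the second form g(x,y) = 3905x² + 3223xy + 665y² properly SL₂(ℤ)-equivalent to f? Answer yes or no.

D₁ = 429, D₂ = 429
river cycle of f (length 6): (-7, 11, 11), (11, 11, -7), (-7, 17, 5), (5, 13, -13), (-13, 13, 5), (5, 17, -7)
river cycle of g (length 6): (-7, 11, 11), (11, 11, -7), (-7, 17, 5), (5, 13, -13), (-13, 13, 5), (5, 17, -7)
cycles coincide ⇒ equivalent

yes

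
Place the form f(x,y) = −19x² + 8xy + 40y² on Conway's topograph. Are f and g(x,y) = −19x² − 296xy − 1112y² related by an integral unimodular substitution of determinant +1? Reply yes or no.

D₁ = 3104, D₂ = 3104
river cycle of f (length 6): (-19, 46, 13), (13, 32, -40), (-40, 48, 5), (5, 52, -20), (-20, 28, 29), (29, 30, -19)
river cycle of g (length 6): (-19, 46, 13), (13, 32, -40), (-40, 48, 5), (5, 52, -20), (-20, 28, 29), (29, 30, -19)
cycles coincide ⇒ equivalent

yes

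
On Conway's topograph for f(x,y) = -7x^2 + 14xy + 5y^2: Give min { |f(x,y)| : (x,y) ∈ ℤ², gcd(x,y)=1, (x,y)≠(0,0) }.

river: ρ → (5,16,-4)
river: ρ → (-4,16,5)
river: ρ → (5,14,-7)
river: ρ → (-7,14,5)
closes: descent 0, river 4
min |a| on river = 4

4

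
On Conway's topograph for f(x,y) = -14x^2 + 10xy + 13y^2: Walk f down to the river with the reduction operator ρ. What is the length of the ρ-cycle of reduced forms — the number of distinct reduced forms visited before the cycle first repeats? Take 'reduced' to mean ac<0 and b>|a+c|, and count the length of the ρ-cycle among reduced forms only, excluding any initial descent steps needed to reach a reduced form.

D = 828, ⌊√D⌋ = 28
river: ρ → (13,16,-11)
river: ρ → (-11,28,1)
river: ρ → (1,28,-11)
river: ρ → (-11,16,13)
river: ρ → (13,10,-14)
river: ρ → (-14,18,9)
river: ρ → (9,18,-14)
river: ρ → (-14,10,13)
ρ-cycle length = 8 (tail of 0 descent steps not counted)

8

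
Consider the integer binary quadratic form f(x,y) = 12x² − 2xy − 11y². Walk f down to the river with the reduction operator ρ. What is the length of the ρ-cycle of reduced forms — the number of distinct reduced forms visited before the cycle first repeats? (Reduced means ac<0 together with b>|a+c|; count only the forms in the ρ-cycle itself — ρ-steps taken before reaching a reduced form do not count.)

D = 532, ⌊√D⌋ = 23
descent: ρ → (-11,2,12)  [lands on river]
river: ρ → (12,22,-1)
river: ρ → (-1,22,12)
river: ρ → (12,2,-11)
river: ρ → (-11,20,3)
river: ρ → (3,22,-4)
river: ρ → (-4,18,13)
river: ρ → (13,8,-9)
river: ρ → (-9,10,12)
river: ρ → (12,14,-7)
river: ρ → (-7,14,12)
river: ρ → (12,10,-9)
river: ρ → (-9,8,13)
river: ρ → (13,18,-4)
river: ρ → (-4,22,3)
river: ρ → (3,20,-11)
ρ-cycle length = 16 (tail of 1 descent step not counted)

16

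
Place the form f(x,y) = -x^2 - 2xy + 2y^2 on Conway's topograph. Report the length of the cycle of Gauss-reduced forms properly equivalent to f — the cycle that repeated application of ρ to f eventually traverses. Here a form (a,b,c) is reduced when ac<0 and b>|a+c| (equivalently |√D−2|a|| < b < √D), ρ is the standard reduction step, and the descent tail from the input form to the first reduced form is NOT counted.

D = 12, ⌊√D⌋ = 3
descent: ρ → (2,2,-1)  [lands on river]
river: ρ → (-1,2,2)
ρ-cycle length = 2 (tail of 1 descent step not counted)

2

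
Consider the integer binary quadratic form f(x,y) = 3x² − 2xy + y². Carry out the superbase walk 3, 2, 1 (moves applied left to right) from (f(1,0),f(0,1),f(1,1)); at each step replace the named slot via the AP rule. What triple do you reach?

start (3,1,2) = (f(1,0),f(0,1),f(1,1))
replace slot 3: 2·(3+1) − 2 = 6 → (3,1,6)
replace slot 2: 2·(3+6) − 1 = 17 → (3,17,6)
replace slot 1: 2·(17+6) − 3 = 43 → (43,17,6)

43,17,6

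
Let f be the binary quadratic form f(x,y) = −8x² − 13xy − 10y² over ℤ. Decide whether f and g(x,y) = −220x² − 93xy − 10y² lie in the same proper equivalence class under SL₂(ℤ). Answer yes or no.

D₁ = -151, D₂ = -151
f is negative-definite; reduce −f:
−f: translate: b→-3 (≡13 mod 16), so (8,13,10)→(8,-3,5)
−f: flip: (8,-3,5)→(5,3,8)
−f: reduced (well bottom): (5,3,8) with a≤c, −a<b≤a
flip sign back: reduced form of f is (-5,-3,-8)
g is negative-definite; reduce −g:
−g: flip: (220,93,10)→(10,-93,220)
−g: translate: b→7 (≡-93 mod 20), so (10,-93,220)→(10,7,5)
−g: flip: (10,7,5)→(5,-7,10)
−g: translate: b→3 (≡-7 mod 10), so (5,-7,10)→(5,3,8)
−g: reduced (well bottom): (5,3,8) with a≤c, −a<b≤a
flip sign back: reduced form of g is (-5,-3,-8)
reduced forms (-5, -3, -8) vs (-5, -3, -8) ⇒ equivalent

yes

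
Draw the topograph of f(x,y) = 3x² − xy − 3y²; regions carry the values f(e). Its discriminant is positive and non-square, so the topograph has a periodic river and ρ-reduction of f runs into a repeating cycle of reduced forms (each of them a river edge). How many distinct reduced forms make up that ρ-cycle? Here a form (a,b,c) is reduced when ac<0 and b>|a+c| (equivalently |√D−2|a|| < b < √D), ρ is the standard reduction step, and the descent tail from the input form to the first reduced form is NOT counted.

D = 37, ⌊√D⌋ = 6
descent: ρ → (-3,1,3)  [lands on river]
river: ρ → (3,5,-1)
river: ρ → (-1,5,3)
river: ρ → (3,1,-3)
river: ρ → (-3,5,1)
river: ρ → (1,5,-3)
ρ-cycle length = 6 (tail of 1 descent step not counted)

6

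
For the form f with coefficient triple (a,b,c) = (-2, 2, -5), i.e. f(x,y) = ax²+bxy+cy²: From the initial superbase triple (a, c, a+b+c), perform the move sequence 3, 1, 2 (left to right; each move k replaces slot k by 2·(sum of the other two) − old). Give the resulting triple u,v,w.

start (-2,-5,-5) = (f(1,0),f(0,1),f(1,1))
replace slot 3: 2·((-2)+(-5)) − (-5) = -9 → (-2,-5,-9)
replace slot 1: 2·((-5)+(-9)) − (-2) = -26 → (-26,-5,-9)
replace slot 2: 2·((-26)+(-9)) − (-5) = -65 → (-26,-65,-9)

-26,-65,-9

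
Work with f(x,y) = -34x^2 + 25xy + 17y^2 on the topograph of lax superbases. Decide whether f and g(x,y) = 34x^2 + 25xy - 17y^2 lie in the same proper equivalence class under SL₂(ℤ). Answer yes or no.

D₁ = 2937, D₂ = 2937
river cycle of f (length 22): (17, 43, -16), (-16, 53, 2), (2, 51, -42), (-42, 33, 11), (11, 33, -42), (-42, 51, 2), (2, 53, -16), (-16, 43, 17), (17, 25, -34), (-34, 43, 8), … (12 more)
river cycle of g (length 22): (-17, 43, 16), (16, 53, -2), (-2, 51, 42), (42, 33, -11), (-11, 33, 42), (42, 51, -2), (-2, 53, 16), (16, 43, -17), (-17, 25, 34), (34, 43, -8), … (12 more)
cycles differ ⇒ inequivalent

no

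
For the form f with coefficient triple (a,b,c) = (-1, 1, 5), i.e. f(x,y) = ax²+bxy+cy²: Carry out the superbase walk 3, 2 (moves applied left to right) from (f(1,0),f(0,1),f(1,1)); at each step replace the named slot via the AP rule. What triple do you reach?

start (-1,5,5) = (f(1,0),f(0,1),f(1,1))
replace slot 3: 2·((-1)+5) − 5 = 3 → (-1,5,3)
replace slot 2: 2·((-1)+3) − 5 = -1 → (-1,-1,3)

-1,-1,3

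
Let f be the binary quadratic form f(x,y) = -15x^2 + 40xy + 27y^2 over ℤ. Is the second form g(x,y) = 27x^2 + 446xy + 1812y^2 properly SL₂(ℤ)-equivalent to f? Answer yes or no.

D₁ = 3220, D₂ = 3220
river cycle of f (length 20): (27, 14, -28), (-28, 42, 13), (13, 36, -37), (-37, 38, 12), (12, 34, -43), (-43, 52, 3), (3, 56, -7), (-7, 56, 3), (3, 52, -43), (-43, 34, 12), … (10 more)
river cycle of g (length 20): (27, 14, -28), (-28, 42, 13), (13, 36, -37), (-37, 38, 12), (12, 34, -43), (-43, 52, 3), (3, 56, -7), (-7, 56, 3), (3, 52, -43), (-43, 34, 12), … (10 more)
cycles coincide ⇒ equivalent

yes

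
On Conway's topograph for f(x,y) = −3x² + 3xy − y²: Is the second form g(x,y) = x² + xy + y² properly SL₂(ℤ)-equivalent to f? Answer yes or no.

D₁ = -3, D₂ = -3
f is negative-definite; reduce −f:
−f: translate: b→3 (≡-3 mod 6), so (3,-3,1)→(3,3,1)
−f: flip: (3,3,1)→(1,-3,3)
−f: translate: b→1 (≡-3 mod 2), so (1,-3,3)→(1,1,1)
−f: reduced (well bottom): (1,1,1) with a≤c, −a<b≤a
flip sign back: reduced form of f is (-1,-1,-1)
g: reduced (well bottom): (1,1,1) with a≤c, −a<b≤a
reduced forms (-1, -1, -1) vs (1, 1, 1) ⇒ inequivalent

no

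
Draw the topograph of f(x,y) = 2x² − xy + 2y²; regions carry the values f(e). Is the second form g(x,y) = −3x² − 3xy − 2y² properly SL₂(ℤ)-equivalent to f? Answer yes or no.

D₁ = -15, D₂ = -15
f: flip: (2,-1,2)→(2,1,2)
f: reduced (well bottom): (2,1,2) with a≤c, −a<b≤a
g is negative-definite; reduce −g:
−g: flip: (3,3,2)→(2,-3,3)
−g: translate: b→1 (≡-3 mod 4), so (2,-3,3)→(2,1,2)
−g: reduced (well bottom): (2,1,2) with a≤c, −a<b≤a
flip sign back: reduced form of g is (-2,-1,-2)
reduced forms (2, 1, 2) vs (-2, -1, -2) ⇒ inequivalent

no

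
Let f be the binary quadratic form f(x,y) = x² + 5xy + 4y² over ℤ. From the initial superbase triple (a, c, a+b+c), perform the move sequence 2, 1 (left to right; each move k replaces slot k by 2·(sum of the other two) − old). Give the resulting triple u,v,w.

start (1,4,10) = (f(1,0),f(0,1),f(1,1))
replace slot 2: 2·(1+10) − 4 = 18 → (1,18,10)
replace slot 1: 2·(18+10) − 1 = 55 → (55,18,10)

55,18,10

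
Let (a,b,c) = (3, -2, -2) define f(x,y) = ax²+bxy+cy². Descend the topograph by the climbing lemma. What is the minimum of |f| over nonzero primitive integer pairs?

descent: ρ → (-2,2,3)  [lands on river]
river: ρ → (3,4,-1)
river: ρ → (-1,4,3)
river: ρ → (3,2,-2)
closes: descent 1, river 4
min |a| on river = 1

1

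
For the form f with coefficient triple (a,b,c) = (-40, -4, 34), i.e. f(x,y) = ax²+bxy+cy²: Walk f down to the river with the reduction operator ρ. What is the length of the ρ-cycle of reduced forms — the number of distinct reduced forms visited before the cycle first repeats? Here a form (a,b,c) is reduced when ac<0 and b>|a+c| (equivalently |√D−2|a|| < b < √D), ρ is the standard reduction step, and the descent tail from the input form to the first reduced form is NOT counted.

D = 5456, ⌊√D⌋ = 73
descent: ρ → (34,72,-2)  [lands on river]
river: ρ → (-2,72,34)
river: ρ → (34,64,-10)
river: ρ → (-10,56,58)
river: ρ → (58,60,-8)
river: ρ → (-8,68,26)
river: ρ → (26,36,-40)
river: ρ → (-40,44,22)
river: ρ → (22,44,-40)
river: ρ → (-40,36,26)
river: ρ → (26,68,-8)
river: ρ → (-8,60,58)
river: ρ → (58,56,-10)
river: ρ → (-10,64,34)
ρ-cycle length = 14 (tail of 1 descent step not counted)

14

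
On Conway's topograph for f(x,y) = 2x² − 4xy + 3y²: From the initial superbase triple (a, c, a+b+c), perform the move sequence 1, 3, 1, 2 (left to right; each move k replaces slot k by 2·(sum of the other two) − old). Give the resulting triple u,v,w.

start (2,3,1) = (f(1,0),f(0,1),f(1,1))
replace slot 1: 2·(3+1) − 2 = 6 → (6,3,1)
replace slot 3: 2·(6+3) − 1 = 17 → (6,3,17)
replace slot 1: 2·(3+17) − 6 = 34 → (34,3,17)
replace slot 2: 2·(34+17) − 3 = 99 → (34,99,17)

34,99,17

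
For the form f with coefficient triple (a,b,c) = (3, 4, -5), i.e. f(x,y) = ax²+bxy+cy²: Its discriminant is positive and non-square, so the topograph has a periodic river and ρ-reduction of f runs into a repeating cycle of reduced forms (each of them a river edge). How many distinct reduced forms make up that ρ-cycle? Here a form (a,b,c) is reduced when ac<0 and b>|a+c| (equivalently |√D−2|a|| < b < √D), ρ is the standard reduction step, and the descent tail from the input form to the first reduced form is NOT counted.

D = 76, ⌊√D⌋ = 8
river: ρ → (-5,6,2)
river: ρ → (2,6,-5)
river: ρ → (-5,4,3)
river: ρ → (3,8,-1)
river: ρ → (-1,8,3)
river: ρ → (3,4,-5)
ρ-cycle length = 6 (tail of 0 descent steps not counted)

6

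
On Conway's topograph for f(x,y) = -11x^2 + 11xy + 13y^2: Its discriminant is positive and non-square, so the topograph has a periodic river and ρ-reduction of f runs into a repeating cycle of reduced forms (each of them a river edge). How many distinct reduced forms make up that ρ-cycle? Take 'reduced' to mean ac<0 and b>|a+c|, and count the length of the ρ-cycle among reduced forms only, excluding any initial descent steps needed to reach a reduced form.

D = 693, ⌊√D⌋ = 26
river: ρ → (13,15,-9)
river: ρ → (-9,21,7)
river: ρ → (7,21,-9)
river: ρ → (-9,15,13)
river: ρ → (13,11,-11)
river: ρ → (-11,11,13)
ρ-cycle length = 6 (tail of 0 descent steps not counted)

6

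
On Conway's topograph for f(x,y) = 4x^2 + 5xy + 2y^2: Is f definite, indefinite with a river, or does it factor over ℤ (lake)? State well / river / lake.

D = b²−4ac = 5² − 4·4·2 = -7
D < 0 ⇒ definite ⇒ every region one sign ⇒ single well

well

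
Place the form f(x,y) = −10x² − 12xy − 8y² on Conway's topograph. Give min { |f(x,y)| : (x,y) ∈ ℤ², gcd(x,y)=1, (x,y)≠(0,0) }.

translate: b→-8 (≡12 mod 20), so (10,12,8)→(10,-8,6)
flip: (10,-8,6)→(6,8,10)
translate: b→-4 (≡8 mod 12), so (6,8,10)→(6,-4,8)
reduced (well bottom): (6,-4,8) with a≤c, −a<b≤a
well minimum |f| = |-6| = 6 (negative-definite)

6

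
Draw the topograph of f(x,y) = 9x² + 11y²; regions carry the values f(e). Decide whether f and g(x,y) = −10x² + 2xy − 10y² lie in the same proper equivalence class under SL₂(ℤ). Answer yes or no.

D₁ = -396, D₂ = -396
f: reduced (well bottom): (9,0,11) with a≤c, −a<b≤a
g is negative-definite; reduce −g:
−g: flip: (10,-2,10)→(10,2,10)
−g: reduced (well bottom): (10,2,10) with a≤c, −a<b≤a
flip sign back: reduced form of g is (-10,-2,-10)
reduced forms (9, 0, 11) vs (-10, -2, -10) ⇒ inequivalent

no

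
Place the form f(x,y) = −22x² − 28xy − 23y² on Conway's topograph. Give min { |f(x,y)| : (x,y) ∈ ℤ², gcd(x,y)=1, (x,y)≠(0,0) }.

translate: b→-16 (≡28 mod 44), so (22,28,23)→(22,-16,17)
flip: (22,-16,17)→(17,16,22)
reduced (well bottom): (17,16,22) with a≤c, −a<b≤a
well minimum |f| = |-17| = 17 (negative-definite)

17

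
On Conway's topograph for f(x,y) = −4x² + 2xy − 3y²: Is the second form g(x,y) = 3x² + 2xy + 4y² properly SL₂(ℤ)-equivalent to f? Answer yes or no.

D₁ = -44, D₂ = -44
f is negative-definite; reduce −f:
−f: flip: (4,-2,3)→(3,2,4)
−f: reduced (well bottom): (3,2,4) with a≤c, −a<b≤a
flip sign back: reduced form of f is (-3,-2,-4)
g: reduced (well bottom): (3,2,4) with a≤c, −a<b≤a
reduced forms (-3, -2, -4) vs (3, 2, 4) ⇒ inequivalent

no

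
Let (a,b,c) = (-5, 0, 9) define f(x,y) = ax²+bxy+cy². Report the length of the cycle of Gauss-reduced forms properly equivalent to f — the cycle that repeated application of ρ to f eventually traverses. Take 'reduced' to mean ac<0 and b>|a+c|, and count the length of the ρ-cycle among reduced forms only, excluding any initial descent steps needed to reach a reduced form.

D = 180, ⌊√D⌋ = 13
descent: ρ → (9,0,-5)
descent: ρ → (-5,10,4)  [lands on river]
river: ρ → (4,6,-9)
river: ρ → (-9,12,1)
river: ρ → (1,12,-9)
river: ρ → (-9,6,4)
river: ρ → (4,10,-5)
ρ-cycle length = 6 (tail of 2 descent steps not counted)

6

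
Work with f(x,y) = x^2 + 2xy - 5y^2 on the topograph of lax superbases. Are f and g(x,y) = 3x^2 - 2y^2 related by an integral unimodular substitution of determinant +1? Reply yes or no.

D₁ = 24, D₂ = 24
river cycle of f (length 2): (1, 4, -2), (-2, 4, 1)
river cycle of g (length 2): (-2, 4, 1), (1, 4, -2)
cycles coincide ⇒ equivalent

yes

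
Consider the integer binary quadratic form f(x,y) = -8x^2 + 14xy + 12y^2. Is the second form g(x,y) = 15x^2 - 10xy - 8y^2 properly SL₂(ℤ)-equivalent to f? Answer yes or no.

D₁ = 580, D₂ = 580
river cycle of f (length 10): (12, 10, -10), (-10, 10, 12), (12, 14, -8), (-8, 18, 8), (8, 14, -12), (-12, 10, 10), (10, 10, -12), (-12, 14, 8), (8, 18, -8), (-8, 14, 12)
river cycle of g (length 6): (-8, 10, 15), (15, 20, -3), (-3, 22, 8), (8, 10, -15), (-15, 20, 3), (3, 22, -8)
cycles differ ⇒ inequivalent

no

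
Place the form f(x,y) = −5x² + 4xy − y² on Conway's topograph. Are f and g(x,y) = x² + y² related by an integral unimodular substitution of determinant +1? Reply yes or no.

D₁ = -4, D₂ = -4
f is negative-definite; reduce −f:
−f: flip: (5,-4,1)→(1,4,5)
−f: translate: b→0 (≡4 mod 2), so (1,4,5)→(1,0,1)
−f: reduced (well bottom): (1,0,1) with a≤c, −a<b≤a
flip sign back: reduced form of f is (-1,0,-1)
g: reduced (well bottom): (1,0,1) with a≤c, −a<b≤a
reduced forms (-1, 0, -1) vs (1, 0, 1) ⇒ inequivalent

no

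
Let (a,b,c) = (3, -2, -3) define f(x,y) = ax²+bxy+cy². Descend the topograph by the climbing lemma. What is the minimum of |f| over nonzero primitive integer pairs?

descent: ρ → (-3,2,3)  [lands on river]
river: ρ → (3,4,-2)
river: ρ → (-2,4,3)
river: ρ → (3,2,-3)
river: ρ → (-3,4,2)
river: ρ → (2,4,-3)
closes: descent 1, river 6
min |a| on river = 2

2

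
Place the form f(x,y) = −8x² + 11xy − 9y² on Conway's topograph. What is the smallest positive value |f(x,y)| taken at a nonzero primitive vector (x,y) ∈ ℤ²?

translate: b→5 (≡-11 mod 16), so (8,-11,9)→(8,5,6)
flip: (8,5,6)→(6,-5,8)
reduced (well bottom): (6,-5,8) with a≤c, −a<b≤a
well minimum |f| = |-6| = 6 (negative-definite)

6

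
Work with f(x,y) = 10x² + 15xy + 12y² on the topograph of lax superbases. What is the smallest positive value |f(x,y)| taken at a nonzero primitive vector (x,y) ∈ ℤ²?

translate: b→-5 (≡15 mod 20), so (10,15,12)→(10,-5,7)
flip: (10,-5,7)→(7,5,10)
reduced (well bottom): (7,5,10) with a≤c, −a<b≤a
well minimum = a = 7

7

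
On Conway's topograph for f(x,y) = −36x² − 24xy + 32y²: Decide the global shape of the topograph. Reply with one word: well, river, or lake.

D = b²−4ac = (-24)² − 4·(-36)·32 = 5184
D = 72² is a perfect square ⇒ form factors over ℤ ⇒ lakes

lake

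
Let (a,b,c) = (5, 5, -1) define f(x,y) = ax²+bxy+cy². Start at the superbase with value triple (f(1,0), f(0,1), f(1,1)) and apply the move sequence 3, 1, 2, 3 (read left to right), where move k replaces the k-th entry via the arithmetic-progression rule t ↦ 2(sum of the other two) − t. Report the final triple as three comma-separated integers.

start (5,-1,9) = (f(1,0),f(0,1),f(1,1))
replace slot 3: 2·(5+(-1)) − 9 = -1 → (5,-1,-1)
replace slot 1: 2·((-1)+(-1)) − 5 = -9 → (-9,-1,-1)
replace slot 2: 2·((-9)+(-1)) − (-1) = -19 → (-9,-19,-1)
replace slot 3: 2·((-9)+(-19)) − (-1) = -55 → (-9,-19,-55)

-9,-19,-55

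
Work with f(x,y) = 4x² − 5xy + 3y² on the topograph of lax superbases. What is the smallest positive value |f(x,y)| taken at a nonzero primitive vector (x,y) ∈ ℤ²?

translate: b→3 (≡-5 mod 8), so (4,-5,3)→(4,3,2)
flip: (4,3,2)→(2,-3,4)
translate: b→1 (≡-3 mod 4), so (2,-3,4)→(2,1,3)
reduced (well bottom): (2,1,3) with a≤c, −a<b≤a
well minimum = a = 2

2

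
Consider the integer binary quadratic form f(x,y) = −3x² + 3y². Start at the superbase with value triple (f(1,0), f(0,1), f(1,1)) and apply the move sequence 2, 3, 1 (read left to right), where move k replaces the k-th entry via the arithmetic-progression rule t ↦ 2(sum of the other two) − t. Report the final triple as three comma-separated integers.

start (-3,3,0) = (f(1,0),f(0,1),f(1,1))
replace slot 2: 2·((-3)+0) − 3 = -9 → (-3,-9,0)
replace slot 3: 2·((-3)+(-9)) − 0 = -24 → (-3,-9,-24)
replace slot 1: 2·((-9)+(-24)) − (-3) = -63 → (-63,-9,-24)

-63,-9,-24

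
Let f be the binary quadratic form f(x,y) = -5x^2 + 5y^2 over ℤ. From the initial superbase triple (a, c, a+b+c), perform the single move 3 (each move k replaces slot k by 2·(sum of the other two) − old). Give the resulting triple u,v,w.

start (-5,5,0) = (f(1,0),f(0,1),f(1,1))
replace slot 3: 2·((-5)+5) − 0 = 0 → (-5,5,0)

-5,5,0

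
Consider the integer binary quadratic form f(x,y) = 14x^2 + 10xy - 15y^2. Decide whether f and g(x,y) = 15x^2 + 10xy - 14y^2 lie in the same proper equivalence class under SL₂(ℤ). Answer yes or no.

D₁ = 940, D₂ = 940
river cycle of f (length 6): (-15, 20, 9), (9, 16, -19), (-19, 22, 6), (6, 26, -11), (-11, 18, 14), (14, 10, -15)
river cycle of g (length 6): (-14, 18, 11), (11, 26, -6), (-6, 22, 19), (19, 16, -9), (-9, 20, 15), (15, 10, -14)
cycles differ ⇒ inequivalent

no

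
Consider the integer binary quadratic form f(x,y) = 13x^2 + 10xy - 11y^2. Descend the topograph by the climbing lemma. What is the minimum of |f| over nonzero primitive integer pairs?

river: ρ → (-11,12,12)
river: ρ → (12,12,-11)
river: ρ → (-11,10,13)
river: ρ → (13,16,-8)
river: ρ → (-8,16,13)
river: ρ → (13,10,-11)
closes: descent 0, river 6
min |a| on river = 8

8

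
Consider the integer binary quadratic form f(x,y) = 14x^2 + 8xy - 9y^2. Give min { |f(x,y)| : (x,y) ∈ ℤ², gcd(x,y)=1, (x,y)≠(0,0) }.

river: ρ → (-9,10,13)
river: ρ → (13,16,-6)
river: ρ → (-6,20,7)
river: ρ → (7,22,-3)
river: ρ → (-3,20,14)
river: ρ → (14,8,-9)
closes: descent 0, river 6
min |a| on river = 3

3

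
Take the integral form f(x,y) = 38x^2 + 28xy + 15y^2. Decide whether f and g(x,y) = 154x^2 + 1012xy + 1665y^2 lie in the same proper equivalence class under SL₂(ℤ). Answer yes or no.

D₁ = -1496, D₂ = -1496
f: flip: (38,28,15)→(15,-28,38)
f: translate: b→2 (≡-28 mod 30), so (15,-28,38)→(15,2,25)
f: reduced (well bottom): (15,2,25) with a≤c, −a<b≤a
g: translate: b→88 (≡1012 mod 308), so (154,1012,1665)→(154,88,15)
g: flip: (154,88,15)→(15,-88,154)
g: translate: b→2 (≡-88 mod 30), so (15,-88,154)→(15,2,25)
g: reduced (well bottom): (15,2,25) with a≤c, −a<b≤a
reduced forms (15, 2, 25) vs (15, 2, 25) ⇒ equivalent

yes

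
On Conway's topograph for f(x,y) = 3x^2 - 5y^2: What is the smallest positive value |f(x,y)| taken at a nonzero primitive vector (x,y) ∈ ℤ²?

descent: ρ → (-5,0,3)
descent: ρ → (3,6,-2)  [lands on river]
river: ρ → (-2,6,3)
closes: descent 2, river 2
min |a| on river = 2

2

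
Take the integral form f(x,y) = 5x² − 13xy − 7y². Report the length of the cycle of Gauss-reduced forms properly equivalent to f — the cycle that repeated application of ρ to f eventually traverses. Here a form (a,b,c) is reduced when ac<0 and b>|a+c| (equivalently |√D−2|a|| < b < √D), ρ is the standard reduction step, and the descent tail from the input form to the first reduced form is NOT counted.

D = 309, ⌊√D⌋ = 17
descent: ρ → (-7,13,5)  [lands on river]
river: ρ → (5,17,-1)
river: ρ → (-1,17,5)
river: ρ → (5,13,-7)
river: ρ → (-7,15,3)
river: ρ → (3,15,-7)
ρ-cycle length = 6 (tail of 1 descent step not counted)

6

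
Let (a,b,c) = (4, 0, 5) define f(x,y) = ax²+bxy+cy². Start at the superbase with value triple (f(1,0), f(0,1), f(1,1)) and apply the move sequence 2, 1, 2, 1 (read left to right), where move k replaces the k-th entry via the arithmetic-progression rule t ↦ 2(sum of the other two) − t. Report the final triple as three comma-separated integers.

start (4,5,9) = (f(1,0),f(0,1),f(1,1))
replace slot 2: 2·(4+9) − 5 = 21 → (4,21,9)
replace slot 1: 2·(21+9) − 4 = 56 → (56,21,9)
replace slot 2: 2·(56+9) − 21 = 109 → (56,109,9)
replace slot 1: 2·(109+9) − 56 = 180 → (180,109,9)

180,109,9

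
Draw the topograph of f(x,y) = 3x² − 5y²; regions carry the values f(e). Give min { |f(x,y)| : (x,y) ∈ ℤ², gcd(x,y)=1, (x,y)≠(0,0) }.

descent: ρ → (-5,0,3)
descent: ρ → (3,6,-2)  [lands on river]
river: ρ → (-2,6,3)
closes: descent 2, river 2
min |a| on river = 2

2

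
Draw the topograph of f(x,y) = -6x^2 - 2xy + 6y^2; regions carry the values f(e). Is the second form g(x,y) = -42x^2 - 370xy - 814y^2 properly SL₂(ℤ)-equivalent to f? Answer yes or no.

D₁ = 148, D₂ = 148
river cycle of f (length 6): (6, 2, -6), (-6, 10, 2), (2, 10, -6), (-6, 2, 6), (6, 10, -2), (-2, 10, 6)
river cycle of g (length 6): (-6, 10, 2), (2, 10, -6), (-6, 2, 6), (6, 10, -2), (-2, 10, 6), (6, 2, -6)
cycles coincide ⇒ equivalent

yes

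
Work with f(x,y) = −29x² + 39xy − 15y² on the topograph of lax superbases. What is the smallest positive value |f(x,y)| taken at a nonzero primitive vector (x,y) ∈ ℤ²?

translate: b→19 (≡-39 mod 58), so (29,-39,15)→(29,19,5)
flip: (29,19,5)→(5,-19,29)
translate: b→1 (≡-19 mod 10), so (5,-19,29)→(5,1,11)
reduced (well bottom): (5,1,11) with a≤c, −a<b≤a
well minimum |f| = |-5| = 5 (negative-definite)

5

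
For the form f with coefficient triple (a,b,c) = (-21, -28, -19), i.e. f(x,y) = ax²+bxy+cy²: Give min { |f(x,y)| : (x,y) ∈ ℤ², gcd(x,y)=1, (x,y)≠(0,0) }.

translate: b→-14 (≡28 mod 42), so (21,28,19)→(21,-14,12)
flip: (21,-14,12)→(12,14,21)
translate: b→-10 (≡14 mod 24), so (12,14,21)→(12,-10,19)
reduced (well bottom): (12,-10,19) with a≤c, −a<b≤a
well minimum |f| = |-12| = 12 (negative-definite)

12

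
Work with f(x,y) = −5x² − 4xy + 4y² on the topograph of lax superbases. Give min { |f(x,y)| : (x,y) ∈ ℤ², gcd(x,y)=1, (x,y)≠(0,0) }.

descent: ρ → (4,4,-5)  [lands on river]
river: ρ → (-5,6,3)
river: ρ → (3,6,-5)
river: ρ → (-5,4,4)
closes: descent 1, river 4
min |a| on river = 3

3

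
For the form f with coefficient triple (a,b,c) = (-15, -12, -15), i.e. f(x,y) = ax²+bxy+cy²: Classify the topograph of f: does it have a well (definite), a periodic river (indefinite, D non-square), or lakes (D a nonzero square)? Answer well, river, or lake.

D = b²−4ac = (-12)² − 4·(-15)·(-15) = -756
D < 0 ⇒ definite ⇒ every region one sign ⇒ single well

well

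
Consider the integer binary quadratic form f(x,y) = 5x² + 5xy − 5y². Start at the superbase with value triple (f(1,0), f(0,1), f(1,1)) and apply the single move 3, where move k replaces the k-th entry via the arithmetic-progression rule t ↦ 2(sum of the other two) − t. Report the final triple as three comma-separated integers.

start (5,-5,5) = (f(1,0),f(0,1),f(1,1))
replace slot 3: 2·(5+(-5)) − 5 = -5 → (5,-5,-5)

5,-5,-5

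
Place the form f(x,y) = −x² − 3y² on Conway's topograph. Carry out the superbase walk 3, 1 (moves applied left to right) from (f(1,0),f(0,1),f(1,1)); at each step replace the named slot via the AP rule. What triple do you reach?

start (-1,-3,-4) = (f(1,0),f(0,1),f(1,1))
replace slot 3: 2·((-1)+(-3)) − (-4) = -4 → (-1,-3,-4)
replace slot 1: 2·((-3)+(-4)) − (-1) = -13 → (-13,-3,-4)

-13,-3,-4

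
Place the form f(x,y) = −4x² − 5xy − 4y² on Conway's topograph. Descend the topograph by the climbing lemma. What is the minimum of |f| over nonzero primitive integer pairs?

translate: b→-3 (≡5 mod 8), so (4,5,4)→(4,-3,3)
flip: (4,-3,3)→(3,3,4)
reduced (well bottom): (3,3,4) with a≤c, −a<b≤a
well minimum |f| = |-3| = 3 (negative-definite)

3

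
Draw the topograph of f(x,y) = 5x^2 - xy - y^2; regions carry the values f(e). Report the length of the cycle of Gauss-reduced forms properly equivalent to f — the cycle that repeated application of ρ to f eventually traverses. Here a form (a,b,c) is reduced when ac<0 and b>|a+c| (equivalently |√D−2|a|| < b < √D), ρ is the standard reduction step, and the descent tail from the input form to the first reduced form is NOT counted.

D = 21, ⌊√D⌋ = 4
descent: ρ → (-1,3,3)  [lands on river]
river: ρ → (3,3,-1)
ρ-cycle length = 2 (tail of 1 descent step not counted)

2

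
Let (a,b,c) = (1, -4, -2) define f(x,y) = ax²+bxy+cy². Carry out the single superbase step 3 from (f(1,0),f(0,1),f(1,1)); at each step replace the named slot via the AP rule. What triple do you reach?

start (1,-2,-5) = (f(1,0),f(0,1),f(1,1))
replace slot 3: 2·(1+(-2)) − (-5) = 3 → (1,-2,3)

1,-2,3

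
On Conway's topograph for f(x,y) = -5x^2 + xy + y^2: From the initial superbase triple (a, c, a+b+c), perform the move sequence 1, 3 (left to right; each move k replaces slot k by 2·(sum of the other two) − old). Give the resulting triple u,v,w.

start (-5,1,-3) = (f(1,0),f(0,1),f(1,1))
replace slot 1: 2·(1+(-3)) − (-5) = 1 → (1,1,-3)
replace slot 3: 2·(1+1) − (-3) = 7 → (1,1,7)

1,1,7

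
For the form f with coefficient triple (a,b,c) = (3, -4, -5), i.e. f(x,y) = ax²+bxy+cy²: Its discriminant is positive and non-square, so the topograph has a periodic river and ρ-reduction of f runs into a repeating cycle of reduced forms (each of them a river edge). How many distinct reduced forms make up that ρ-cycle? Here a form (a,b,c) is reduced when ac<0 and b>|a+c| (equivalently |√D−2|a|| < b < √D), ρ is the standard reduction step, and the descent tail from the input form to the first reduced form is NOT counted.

D = 76, ⌊√D⌋ = 8
descent: ρ → (-5,4,3)  [lands on river]
river: ρ → (3,8,-1)
river: ρ → (-1,8,3)
river: ρ → (3,4,-5)
river: ρ → (-5,6,2)
river: ρ → (2,6,-5)
ρ-cycle length = 6 (tail of 1 descent step not counted)

6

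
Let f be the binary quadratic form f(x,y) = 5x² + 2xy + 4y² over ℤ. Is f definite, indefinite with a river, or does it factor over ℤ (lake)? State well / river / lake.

D = b²−4ac = 2² − 4·5·4 = -76
D < 0 ⇒ definite ⇒ every region one sign ⇒ single well

well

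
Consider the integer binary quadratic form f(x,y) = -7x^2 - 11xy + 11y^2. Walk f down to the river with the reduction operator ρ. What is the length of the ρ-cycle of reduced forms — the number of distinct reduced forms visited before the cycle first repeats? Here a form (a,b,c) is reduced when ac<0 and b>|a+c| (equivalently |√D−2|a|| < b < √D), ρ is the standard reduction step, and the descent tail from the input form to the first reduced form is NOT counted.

D = 429, ⌊√D⌋ = 20
descent: ρ → (11,11,-7)  [lands on river]
river: ρ → (-7,17,5)
river: ρ → (5,13,-13)
river: ρ → (-13,13,5)
river: ρ → (5,17,-7)
river: ρ → (-7,11,11)
ρ-cycle length = 6 (tail of 1 descent step not counted)

6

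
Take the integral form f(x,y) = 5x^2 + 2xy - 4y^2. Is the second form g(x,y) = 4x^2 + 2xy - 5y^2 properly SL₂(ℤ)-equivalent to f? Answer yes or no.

D₁ = 84, D₂ = 84
river cycle of f (length 6): (-4, 6, 3), (3, 6, -4), (-4, 2, 5), (5, 8, -1), (-1, 8, 5), (5, 2, -4)
river cycle of g (length 6): (-5, 8, 1), (1, 8, -5), (-5, 2, 4), (4, 6, -3), (-3, 6, 4), (4, 2, -5)
cycles differ ⇒ inequivalent

no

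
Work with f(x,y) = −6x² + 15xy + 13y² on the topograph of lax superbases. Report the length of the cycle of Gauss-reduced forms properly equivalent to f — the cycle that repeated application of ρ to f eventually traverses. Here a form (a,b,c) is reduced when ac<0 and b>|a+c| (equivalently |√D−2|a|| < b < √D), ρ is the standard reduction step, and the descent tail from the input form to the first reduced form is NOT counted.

D = 537, ⌊√D⌋ = 23
river: ρ → (13,11,-8)
river: ρ → (-8,21,3)
river: ρ → (3,21,-8)
river: ρ → (-8,11,13)
river: ρ → (13,15,-6)
river: ρ → (-6,21,4)
river: ρ → (4,19,-11)
river: ρ → (-11,3,12)
river: ρ → (12,21,-2)
river: ρ → (-2,23,1)
river: ρ → (1,23,-2)
river: ρ → (-2,21,12)
river: ρ → (12,3,-11)
river: ρ → (-11,19,4)
river: ρ → (4,21,-6)
river: ρ → (-6,15,13)
ρ-cycle length = 16 (tail of 0 descent steps not counted)

16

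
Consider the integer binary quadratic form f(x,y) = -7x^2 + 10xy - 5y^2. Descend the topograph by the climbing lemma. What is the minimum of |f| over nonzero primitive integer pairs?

translate: b→4 (≡-10 mod 14), so (7,-10,5)→(7,4,2)
flip: (7,4,2)→(2,-4,7)
translate: b→0 (≡-4 mod 4), so (2,-4,7)→(2,0,5)
reduced (well bottom): (2,0,5) with a≤c, −a<b≤a
well minimum |f| = |-2| = 2 (negative-definite)

2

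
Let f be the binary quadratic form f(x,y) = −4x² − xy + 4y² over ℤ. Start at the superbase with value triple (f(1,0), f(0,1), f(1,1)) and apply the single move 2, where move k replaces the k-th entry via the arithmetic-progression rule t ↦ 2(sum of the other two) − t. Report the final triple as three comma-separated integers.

start (-4,4,-1) = (f(1,0),f(0,1),f(1,1))
replace slot 2: 2·((-4)+(-1)) − 4 = -14 → (-4,-14,-1)

-4,-14,-1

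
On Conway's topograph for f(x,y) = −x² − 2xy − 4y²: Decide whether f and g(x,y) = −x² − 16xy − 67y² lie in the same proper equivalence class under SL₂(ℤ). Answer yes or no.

D₁ = -12, D₂ = -12
f is negative-definite; reduce −f:
−f: translate: b→0 (≡2 mod 2), so (1,2,4)→(1,0,3)
−f: reduced (well bottom): (1,0,3) with a≤c, −a<b≤a
flip sign back: reduced form of f is (-1,0,-3)
g is negative-definite; reduce −g:
−g: translate: b→0 (≡16 mod 2), so (1,16,67)→(1,0,3)
−g: reduced (well bottom): (1,0,3) with a≤c, −a<b≤a
flip sign back: reduced form of g is (-1,0,-3)
reduced forms (-1, 0, -3) vs (-1, 0, -3) ⇒ equivalent

yes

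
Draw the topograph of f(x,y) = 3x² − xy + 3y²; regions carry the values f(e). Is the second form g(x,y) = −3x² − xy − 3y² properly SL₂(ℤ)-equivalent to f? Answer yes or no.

D₁ = -35, D₂ = -35
f: flip: (3,-1,3)→(3,1,3)
f: reduced (well bottom): (3,1,3) with a≤c, −a<b≤a
g is negative-definite; reduce −g:
−g: reduced (well bottom): (3,1,3) with a≤c, −a<b≤a
flip sign back: reduced form of g is (-3,-1,-3)
reduced forms (3, 1, 3) vs (-3, -1, -3) ⇒ inequivalent

no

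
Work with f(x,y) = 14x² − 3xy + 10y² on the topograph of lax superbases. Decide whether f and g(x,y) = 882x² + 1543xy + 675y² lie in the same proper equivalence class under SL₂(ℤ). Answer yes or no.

D₁ = -551, D₂ = -551
f: flip: (14,-3,10)→(10,3,14)
f: reduced (well bottom): (10,3,14) with a≤c, −a<b≤a
g: translate: b→-221 (≡1543 mod 1764), so (882,1543,675)→(882,-221,14)
g: flip: (882,-221,14)→(14,221,882)
g: translate: b→-3 (≡221 mod 28), so (14,221,882)→(14,-3,10)
g: flip: (14,-3,10)→(10,3,14)
g: reduced (well bottom): (10,3,14) with a≤c, −a<b≤a
reduced forms (10, 3, 14) vs (10, 3, 14) ⇒ equivalent

yes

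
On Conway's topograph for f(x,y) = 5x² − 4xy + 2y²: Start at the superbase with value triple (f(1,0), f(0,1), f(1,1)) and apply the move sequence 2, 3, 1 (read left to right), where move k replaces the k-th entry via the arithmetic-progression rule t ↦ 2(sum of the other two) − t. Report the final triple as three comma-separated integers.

start (5,2,3) = (f(1,0),f(0,1),f(1,1))
replace slot 2: 2·(5+3) − 2 = 14 → (5,14,3)
replace slot 3: 2·(5+14) − 3 = 35 → (5,14,35)
replace slot 1: 2·(14+35) − 5 = 93 → (93,14,35)

93,14,35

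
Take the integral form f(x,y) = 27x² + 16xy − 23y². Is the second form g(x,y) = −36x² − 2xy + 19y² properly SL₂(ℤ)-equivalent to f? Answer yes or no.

D₁ = 2740, D₂ = 2740
river cycle of f (length 34): (-23, 30, 20), (20, 50, -3), (-3, 52, 3), (3, 50, -20), (-20, 30, 23), (23, 16, -27), (-27, 38, 12), (12, 34, -33), (-33, 32, 13), (13, 46, -12), … (24 more)
river cycle of g (length 30): (19, 40, -15), (-15, 50, 4), (4, 46, -39), (-39, 32, 11), (11, 34, -36), (-36, 38, 9), (9, 52, -1), (-1, 52, 9), (9, 38, -36), (-36, 34, 11), … (20 more)
cycles differ ⇒ inequivalent

no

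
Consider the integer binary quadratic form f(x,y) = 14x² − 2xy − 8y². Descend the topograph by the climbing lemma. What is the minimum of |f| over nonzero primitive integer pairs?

descent: ρ → (-8,18,4)  [lands on river]
river: ρ → (4,14,-16)
river: ρ → (-16,18,2)
river: ρ → (2,18,-16)
river: ρ → (-16,14,4)
river: ρ → (4,18,-8)
river: ρ → (-8,14,8)
river: ρ → (8,18,-4)
river: ρ → (-4,14,16)
river: ρ → (16,18,-2)
river: ρ → (-2,18,16)
river: ρ → (16,14,-4)
river: ρ → (-4,18,8)
river: ρ → (8,14,-8)
closes: descent 1, river 14
min |a| on river = 2

2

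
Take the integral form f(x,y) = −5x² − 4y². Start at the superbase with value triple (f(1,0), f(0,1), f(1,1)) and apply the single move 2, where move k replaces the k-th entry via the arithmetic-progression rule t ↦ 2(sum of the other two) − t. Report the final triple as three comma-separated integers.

start (-5,-4,-9) = (f(1,0),f(0,1),f(1,1))
replace slot 2: 2·((-5)+(-9)) − (-4) = -24 → (-5,-24,-9)

-5,-24,-9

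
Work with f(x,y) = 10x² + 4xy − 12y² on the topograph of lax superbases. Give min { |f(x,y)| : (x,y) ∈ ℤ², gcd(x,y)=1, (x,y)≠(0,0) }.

river: ρ → (-12,20,2)
river: ρ → (2,20,-12)
river: ρ → (-12,4,10)
river: ρ → (10,16,-6)
river: ρ → (-6,20,4)
river: ρ → (4,20,-6)
river: ρ → (-6,16,10)
river: ρ → (10,4,-12)
closes: descent 0, river 8
min |a| on river = 2

2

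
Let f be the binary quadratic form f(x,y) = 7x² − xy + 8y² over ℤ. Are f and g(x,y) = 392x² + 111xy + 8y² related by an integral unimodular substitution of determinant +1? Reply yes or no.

D₁ = -223, D₂ = -223
f: reduced (well bottom): (7,-1,8) with a≤c, −a<b≤a
g: flip: (392,111,8)→(8,-111,392)
g: translate: b→1 (≡-111 mod 16), so (8,-111,392)→(8,1,7)
g: flip: (8,1,7)→(7,-1,8)
g: reduced (well bottom): (7,-1,8) with a≤c, −a<b≤a
reduced forms (7, -1, 8) vs (7, -1, 8) ⇒ equivalent

yes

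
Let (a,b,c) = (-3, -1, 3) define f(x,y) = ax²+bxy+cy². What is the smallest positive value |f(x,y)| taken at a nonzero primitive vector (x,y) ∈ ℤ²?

descent: ρ → (3,1,-3)  [lands on river]
river: ρ → (-3,5,1)
river: ρ → (1,5,-3)
river: ρ → (-3,1,3)
river: ρ → (3,5,-1)
river: ρ → (-1,5,3)
closes: descent 1, river 6
min |a| on river = 1

1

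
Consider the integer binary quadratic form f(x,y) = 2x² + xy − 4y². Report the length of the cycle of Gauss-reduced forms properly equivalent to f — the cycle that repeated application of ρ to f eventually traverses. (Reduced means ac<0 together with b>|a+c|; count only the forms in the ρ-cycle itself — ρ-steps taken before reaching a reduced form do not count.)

D = 33, ⌊√D⌋ = 5
descent: ρ → (-4,-1,2)
descent: ρ → (2,5,-1)  [lands on river]
river: ρ → (-1,5,2)
river: ρ → (2,3,-3)
river: ρ → (-3,3,2)
ρ-cycle length = 4 (tail of 2 descent steps not counted)

4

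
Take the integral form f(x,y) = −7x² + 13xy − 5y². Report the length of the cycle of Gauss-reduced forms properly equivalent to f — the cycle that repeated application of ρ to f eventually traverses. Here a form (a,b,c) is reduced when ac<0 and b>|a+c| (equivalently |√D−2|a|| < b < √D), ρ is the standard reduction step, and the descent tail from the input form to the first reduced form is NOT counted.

D = 29, ⌊√D⌋ = 5
descent: ρ → (-5,-3,1)
descent: ρ → (1,5,-1)  [lands on river]
river: ρ → (-1,5,1)
ρ-cycle length = 2 (tail of 2 descent steps not counted)

2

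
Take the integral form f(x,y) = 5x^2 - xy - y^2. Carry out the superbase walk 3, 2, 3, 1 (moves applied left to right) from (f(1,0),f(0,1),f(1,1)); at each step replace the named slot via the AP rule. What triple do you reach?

start (5,-1,3) = (f(1,0),f(0,1),f(1,1))
replace slot 3: 2·(5+(-1)) − 3 = 5 → (5,-1,5)
replace slot 2: 2·(5+5) − (-1) = 21 → (5,21,5)
replace slot 3: 2·(5+21) − 5 = 47 → (5,21,47)
replace slot 1: 2·(21+47) − 5 = 131 → (131,21,47)

131,21,47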